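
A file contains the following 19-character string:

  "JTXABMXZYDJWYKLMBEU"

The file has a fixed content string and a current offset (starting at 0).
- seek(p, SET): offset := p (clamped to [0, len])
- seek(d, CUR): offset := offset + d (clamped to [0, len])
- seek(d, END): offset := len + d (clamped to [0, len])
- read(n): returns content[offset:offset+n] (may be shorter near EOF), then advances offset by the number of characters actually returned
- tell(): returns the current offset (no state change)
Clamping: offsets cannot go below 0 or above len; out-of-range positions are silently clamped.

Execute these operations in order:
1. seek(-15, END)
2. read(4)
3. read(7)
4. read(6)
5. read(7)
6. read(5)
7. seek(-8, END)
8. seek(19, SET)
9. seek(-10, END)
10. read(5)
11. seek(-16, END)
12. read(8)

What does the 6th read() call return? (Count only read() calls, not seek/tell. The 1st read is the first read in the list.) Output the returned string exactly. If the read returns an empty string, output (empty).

Answer: DJWYK

Derivation:
After 1 (seek(-15, END)): offset=4
After 2 (read(4)): returned 'BMXZ', offset=8
After 3 (read(7)): returned 'YDJWYKL', offset=15
After 4 (read(6)): returned 'MBEU', offset=19
After 5 (read(7)): returned '', offset=19
After 6 (read(5)): returned '', offset=19
After 7 (seek(-8, END)): offset=11
After 8 (seek(19, SET)): offset=19
After 9 (seek(-10, END)): offset=9
After 10 (read(5)): returned 'DJWYK', offset=14
After 11 (seek(-16, END)): offset=3
After 12 (read(8)): returned 'ABMXZYDJ', offset=11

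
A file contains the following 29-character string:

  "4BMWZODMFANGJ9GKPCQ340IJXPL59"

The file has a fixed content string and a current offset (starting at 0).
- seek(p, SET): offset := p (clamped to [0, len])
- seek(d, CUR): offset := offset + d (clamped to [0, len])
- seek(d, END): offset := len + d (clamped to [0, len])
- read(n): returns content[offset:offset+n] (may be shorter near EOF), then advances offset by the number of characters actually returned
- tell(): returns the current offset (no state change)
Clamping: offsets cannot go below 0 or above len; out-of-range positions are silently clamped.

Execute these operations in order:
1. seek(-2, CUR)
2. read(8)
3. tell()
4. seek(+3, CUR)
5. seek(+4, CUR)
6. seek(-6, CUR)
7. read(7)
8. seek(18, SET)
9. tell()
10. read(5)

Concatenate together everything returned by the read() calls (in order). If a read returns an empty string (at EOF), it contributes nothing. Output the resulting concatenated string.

Answer: 4BMWZODMANGJ9GKQ340I

Derivation:
After 1 (seek(-2, CUR)): offset=0
After 2 (read(8)): returned '4BMWZODM', offset=8
After 3 (tell()): offset=8
After 4 (seek(+3, CUR)): offset=11
After 5 (seek(+4, CUR)): offset=15
After 6 (seek(-6, CUR)): offset=9
After 7 (read(7)): returned 'ANGJ9GK', offset=16
After 8 (seek(18, SET)): offset=18
After 9 (tell()): offset=18
After 10 (read(5)): returned 'Q340I', offset=23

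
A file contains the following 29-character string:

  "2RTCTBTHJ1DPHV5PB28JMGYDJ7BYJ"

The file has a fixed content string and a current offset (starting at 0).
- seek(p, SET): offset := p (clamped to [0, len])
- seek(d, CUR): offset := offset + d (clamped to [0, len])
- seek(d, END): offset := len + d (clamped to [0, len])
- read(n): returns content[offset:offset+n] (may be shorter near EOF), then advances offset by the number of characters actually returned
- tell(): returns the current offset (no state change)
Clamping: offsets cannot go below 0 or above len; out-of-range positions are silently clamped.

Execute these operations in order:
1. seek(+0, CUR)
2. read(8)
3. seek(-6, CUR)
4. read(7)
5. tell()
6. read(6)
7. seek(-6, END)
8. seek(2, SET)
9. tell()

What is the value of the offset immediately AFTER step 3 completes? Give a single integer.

After 1 (seek(+0, CUR)): offset=0
After 2 (read(8)): returned '2RTCTBTH', offset=8
After 3 (seek(-6, CUR)): offset=2

Answer: 2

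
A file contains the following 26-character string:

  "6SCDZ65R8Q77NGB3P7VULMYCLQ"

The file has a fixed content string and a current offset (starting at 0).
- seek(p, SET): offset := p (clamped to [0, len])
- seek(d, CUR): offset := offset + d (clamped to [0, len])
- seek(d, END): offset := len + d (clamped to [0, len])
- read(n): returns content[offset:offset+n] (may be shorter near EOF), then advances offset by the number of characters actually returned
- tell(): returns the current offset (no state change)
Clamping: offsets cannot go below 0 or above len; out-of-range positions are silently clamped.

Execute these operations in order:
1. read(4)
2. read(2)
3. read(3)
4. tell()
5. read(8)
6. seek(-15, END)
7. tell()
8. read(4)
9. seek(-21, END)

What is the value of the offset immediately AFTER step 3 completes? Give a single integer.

After 1 (read(4)): returned '6SCD', offset=4
After 2 (read(2)): returned 'Z6', offset=6
After 3 (read(3)): returned '5R8', offset=9

Answer: 9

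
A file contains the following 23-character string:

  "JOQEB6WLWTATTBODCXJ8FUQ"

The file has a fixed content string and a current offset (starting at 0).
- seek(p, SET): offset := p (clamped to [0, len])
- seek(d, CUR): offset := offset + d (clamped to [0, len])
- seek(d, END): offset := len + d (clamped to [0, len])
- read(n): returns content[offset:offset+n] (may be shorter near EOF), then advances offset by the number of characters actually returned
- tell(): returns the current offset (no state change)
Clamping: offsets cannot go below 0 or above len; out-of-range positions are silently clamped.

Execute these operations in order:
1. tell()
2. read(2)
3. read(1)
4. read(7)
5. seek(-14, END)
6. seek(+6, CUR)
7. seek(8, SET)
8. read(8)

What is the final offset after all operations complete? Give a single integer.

Answer: 16

Derivation:
After 1 (tell()): offset=0
After 2 (read(2)): returned 'JO', offset=2
After 3 (read(1)): returned 'Q', offset=3
After 4 (read(7)): returned 'EB6WLWT', offset=10
After 5 (seek(-14, END)): offset=9
After 6 (seek(+6, CUR)): offset=15
After 7 (seek(8, SET)): offset=8
After 8 (read(8)): returned 'WTATTBOD', offset=16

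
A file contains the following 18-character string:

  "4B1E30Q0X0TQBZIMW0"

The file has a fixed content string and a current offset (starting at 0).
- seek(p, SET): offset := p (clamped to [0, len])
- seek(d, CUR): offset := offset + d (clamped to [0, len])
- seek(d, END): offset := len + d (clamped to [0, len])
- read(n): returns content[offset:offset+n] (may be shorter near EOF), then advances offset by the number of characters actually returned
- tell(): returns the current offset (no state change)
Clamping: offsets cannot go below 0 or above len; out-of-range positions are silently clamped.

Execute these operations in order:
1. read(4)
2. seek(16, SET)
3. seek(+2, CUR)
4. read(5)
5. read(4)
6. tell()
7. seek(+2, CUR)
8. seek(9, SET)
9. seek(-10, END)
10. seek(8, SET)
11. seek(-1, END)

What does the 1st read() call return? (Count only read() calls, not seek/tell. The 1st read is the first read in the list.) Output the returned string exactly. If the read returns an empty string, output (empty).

After 1 (read(4)): returned '4B1E', offset=4
After 2 (seek(16, SET)): offset=16
After 3 (seek(+2, CUR)): offset=18
After 4 (read(5)): returned '', offset=18
After 5 (read(4)): returned '', offset=18
After 6 (tell()): offset=18
After 7 (seek(+2, CUR)): offset=18
After 8 (seek(9, SET)): offset=9
After 9 (seek(-10, END)): offset=8
After 10 (seek(8, SET)): offset=8
After 11 (seek(-1, END)): offset=17

Answer: 4B1E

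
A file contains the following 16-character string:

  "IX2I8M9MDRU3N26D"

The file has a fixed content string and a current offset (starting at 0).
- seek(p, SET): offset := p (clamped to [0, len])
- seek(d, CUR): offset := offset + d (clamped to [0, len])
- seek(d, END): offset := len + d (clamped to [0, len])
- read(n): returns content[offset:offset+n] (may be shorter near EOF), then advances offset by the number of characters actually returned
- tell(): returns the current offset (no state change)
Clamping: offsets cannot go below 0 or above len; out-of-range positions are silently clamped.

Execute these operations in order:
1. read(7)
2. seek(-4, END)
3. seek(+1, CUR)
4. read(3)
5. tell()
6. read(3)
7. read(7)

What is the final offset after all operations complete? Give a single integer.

Answer: 16

Derivation:
After 1 (read(7)): returned 'IX2I8M9', offset=7
After 2 (seek(-4, END)): offset=12
After 3 (seek(+1, CUR)): offset=13
After 4 (read(3)): returned '26D', offset=16
After 5 (tell()): offset=16
After 6 (read(3)): returned '', offset=16
After 7 (read(7)): returned '', offset=16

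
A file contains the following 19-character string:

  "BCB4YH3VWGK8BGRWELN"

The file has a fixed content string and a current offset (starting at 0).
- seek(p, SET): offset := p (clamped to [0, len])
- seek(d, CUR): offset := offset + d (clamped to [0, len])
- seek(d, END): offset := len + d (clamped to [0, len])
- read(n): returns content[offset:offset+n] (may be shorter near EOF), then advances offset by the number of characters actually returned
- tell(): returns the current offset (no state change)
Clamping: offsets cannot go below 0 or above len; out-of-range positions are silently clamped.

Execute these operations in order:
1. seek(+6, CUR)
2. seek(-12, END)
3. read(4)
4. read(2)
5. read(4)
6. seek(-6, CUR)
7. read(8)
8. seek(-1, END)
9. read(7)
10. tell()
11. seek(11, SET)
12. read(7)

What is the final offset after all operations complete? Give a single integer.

Answer: 18

Derivation:
After 1 (seek(+6, CUR)): offset=6
After 2 (seek(-12, END)): offset=7
After 3 (read(4)): returned 'VWGK', offset=11
After 4 (read(2)): returned '8B', offset=13
After 5 (read(4)): returned 'GRWE', offset=17
After 6 (seek(-6, CUR)): offset=11
After 7 (read(8)): returned '8BGRWELN', offset=19
After 8 (seek(-1, END)): offset=18
After 9 (read(7)): returned 'N', offset=19
After 10 (tell()): offset=19
After 11 (seek(11, SET)): offset=11
After 12 (read(7)): returned '8BGRWEL', offset=18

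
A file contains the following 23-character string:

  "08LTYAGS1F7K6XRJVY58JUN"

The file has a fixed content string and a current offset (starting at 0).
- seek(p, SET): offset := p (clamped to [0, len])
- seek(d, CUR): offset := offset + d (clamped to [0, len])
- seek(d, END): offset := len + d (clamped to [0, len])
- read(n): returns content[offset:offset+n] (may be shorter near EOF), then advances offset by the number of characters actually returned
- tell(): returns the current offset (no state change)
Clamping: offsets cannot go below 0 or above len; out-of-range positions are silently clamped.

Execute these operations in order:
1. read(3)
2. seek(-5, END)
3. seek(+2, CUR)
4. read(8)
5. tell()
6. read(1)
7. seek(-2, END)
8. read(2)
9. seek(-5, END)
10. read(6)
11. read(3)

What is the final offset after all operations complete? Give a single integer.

Answer: 23

Derivation:
After 1 (read(3)): returned '08L', offset=3
After 2 (seek(-5, END)): offset=18
After 3 (seek(+2, CUR)): offset=20
After 4 (read(8)): returned 'JUN', offset=23
After 5 (tell()): offset=23
After 6 (read(1)): returned '', offset=23
After 7 (seek(-2, END)): offset=21
After 8 (read(2)): returned 'UN', offset=23
After 9 (seek(-5, END)): offset=18
After 10 (read(6)): returned '58JUN', offset=23
After 11 (read(3)): returned '', offset=23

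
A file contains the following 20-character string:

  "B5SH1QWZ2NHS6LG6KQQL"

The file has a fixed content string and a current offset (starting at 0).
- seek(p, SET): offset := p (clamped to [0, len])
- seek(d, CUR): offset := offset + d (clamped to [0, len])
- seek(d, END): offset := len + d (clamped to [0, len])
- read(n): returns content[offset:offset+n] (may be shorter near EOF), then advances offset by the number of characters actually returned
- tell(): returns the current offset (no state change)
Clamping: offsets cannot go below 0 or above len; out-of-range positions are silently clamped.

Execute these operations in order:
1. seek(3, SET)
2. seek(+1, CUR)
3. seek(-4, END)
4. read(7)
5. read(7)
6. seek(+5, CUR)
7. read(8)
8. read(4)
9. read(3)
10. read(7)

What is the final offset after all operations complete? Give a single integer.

After 1 (seek(3, SET)): offset=3
After 2 (seek(+1, CUR)): offset=4
After 3 (seek(-4, END)): offset=16
After 4 (read(7)): returned 'KQQL', offset=20
After 5 (read(7)): returned '', offset=20
After 6 (seek(+5, CUR)): offset=20
After 7 (read(8)): returned '', offset=20
After 8 (read(4)): returned '', offset=20
After 9 (read(3)): returned '', offset=20
After 10 (read(7)): returned '', offset=20

Answer: 20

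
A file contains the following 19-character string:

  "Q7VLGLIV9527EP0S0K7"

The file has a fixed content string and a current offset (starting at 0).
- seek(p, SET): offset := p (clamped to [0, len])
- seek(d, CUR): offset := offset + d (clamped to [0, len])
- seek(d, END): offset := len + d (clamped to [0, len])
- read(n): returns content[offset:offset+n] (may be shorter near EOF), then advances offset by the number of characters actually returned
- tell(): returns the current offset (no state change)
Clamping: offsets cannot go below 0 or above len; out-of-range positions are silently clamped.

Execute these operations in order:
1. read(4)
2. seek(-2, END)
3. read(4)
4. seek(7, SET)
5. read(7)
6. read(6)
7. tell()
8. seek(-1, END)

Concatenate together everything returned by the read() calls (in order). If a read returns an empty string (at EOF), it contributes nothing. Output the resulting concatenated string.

After 1 (read(4)): returned 'Q7VL', offset=4
After 2 (seek(-2, END)): offset=17
After 3 (read(4)): returned 'K7', offset=19
After 4 (seek(7, SET)): offset=7
After 5 (read(7)): returned 'V9527EP', offset=14
After 6 (read(6)): returned '0S0K7', offset=19
After 7 (tell()): offset=19
After 8 (seek(-1, END)): offset=18

Answer: Q7VLK7V9527EP0S0K7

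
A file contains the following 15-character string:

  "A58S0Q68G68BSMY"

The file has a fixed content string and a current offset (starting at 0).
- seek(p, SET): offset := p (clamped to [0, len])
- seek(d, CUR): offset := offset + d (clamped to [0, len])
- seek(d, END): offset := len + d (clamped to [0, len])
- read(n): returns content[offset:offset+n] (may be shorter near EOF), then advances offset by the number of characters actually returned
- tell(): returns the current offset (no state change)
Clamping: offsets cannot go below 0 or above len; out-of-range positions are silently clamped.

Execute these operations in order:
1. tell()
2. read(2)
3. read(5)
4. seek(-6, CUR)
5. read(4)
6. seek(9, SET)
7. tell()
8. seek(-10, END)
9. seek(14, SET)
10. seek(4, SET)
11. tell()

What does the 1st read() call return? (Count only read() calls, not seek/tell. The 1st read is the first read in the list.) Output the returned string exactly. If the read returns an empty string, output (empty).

Answer: A5

Derivation:
After 1 (tell()): offset=0
After 2 (read(2)): returned 'A5', offset=2
After 3 (read(5)): returned '8S0Q6', offset=7
After 4 (seek(-6, CUR)): offset=1
After 5 (read(4)): returned '58S0', offset=5
After 6 (seek(9, SET)): offset=9
After 7 (tell()): offset=9
After 8 (seek(-10, END)): offset=5
After 9 (seek(14, SET)): offset=14
After 10 (seek(4, SET)): offset=4
After 11 (tell()): offset=4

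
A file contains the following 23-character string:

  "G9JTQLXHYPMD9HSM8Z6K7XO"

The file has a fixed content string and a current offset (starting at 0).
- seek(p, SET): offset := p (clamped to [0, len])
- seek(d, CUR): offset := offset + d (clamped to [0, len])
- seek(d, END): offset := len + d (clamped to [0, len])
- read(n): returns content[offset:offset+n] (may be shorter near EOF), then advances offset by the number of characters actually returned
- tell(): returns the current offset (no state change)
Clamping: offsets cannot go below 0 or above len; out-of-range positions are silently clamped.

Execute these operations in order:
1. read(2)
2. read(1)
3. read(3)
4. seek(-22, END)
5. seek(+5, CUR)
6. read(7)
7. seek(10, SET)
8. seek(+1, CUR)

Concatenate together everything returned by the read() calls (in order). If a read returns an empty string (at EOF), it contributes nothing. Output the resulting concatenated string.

After 1 (read(2)): returned 'G9', offset=2
After 2 (read(1)): returned 'J', offset=3
After 3 (read(3)): returned 'TQL', offset=6
After 4 (seek(-22, END)): offset=1
After 5 (seek(+5, CUR)): offset=6
After 6 (read(7)): returned 'XHYPMD9', offset=13
After 7 (seek(10, SET)): offset=10
After 8 (seek(+1, CUR)): offset=11

Answer: G9JTQLXHYPMD9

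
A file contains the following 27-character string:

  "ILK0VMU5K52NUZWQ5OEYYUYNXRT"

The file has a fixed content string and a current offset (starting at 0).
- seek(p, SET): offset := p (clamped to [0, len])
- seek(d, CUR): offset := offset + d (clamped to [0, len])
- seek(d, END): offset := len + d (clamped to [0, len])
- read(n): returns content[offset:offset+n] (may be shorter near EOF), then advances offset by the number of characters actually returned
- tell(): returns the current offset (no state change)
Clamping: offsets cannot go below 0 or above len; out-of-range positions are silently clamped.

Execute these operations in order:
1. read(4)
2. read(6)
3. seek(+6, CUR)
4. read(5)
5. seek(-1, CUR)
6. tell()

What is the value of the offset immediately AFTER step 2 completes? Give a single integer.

After 1 (read(4)): returned 'ILK0', offset=4
After 2 (read(6)): returned 'VMU5K5', offset=10

Answer: 10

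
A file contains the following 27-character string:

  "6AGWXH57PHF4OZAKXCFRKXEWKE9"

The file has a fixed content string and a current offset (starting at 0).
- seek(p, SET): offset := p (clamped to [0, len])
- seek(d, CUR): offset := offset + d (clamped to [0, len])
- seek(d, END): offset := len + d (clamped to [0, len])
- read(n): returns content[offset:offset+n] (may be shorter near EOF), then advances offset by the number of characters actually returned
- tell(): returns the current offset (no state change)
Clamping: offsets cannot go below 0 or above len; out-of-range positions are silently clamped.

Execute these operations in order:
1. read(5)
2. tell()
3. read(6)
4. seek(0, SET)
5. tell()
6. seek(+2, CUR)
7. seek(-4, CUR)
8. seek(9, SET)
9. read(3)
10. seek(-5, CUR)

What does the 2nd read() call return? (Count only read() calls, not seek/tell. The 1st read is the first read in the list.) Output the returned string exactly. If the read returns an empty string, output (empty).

Answer: H57PHF

Derivation:
After 1 (read(5)): returned '6AGWX', offset=5
After 2 (tell()): offset=5
After 3 (read(6)): returned 'H57PHF', offset=11
After 4 (seek(0, SET)): offset=0
After 5 (tell()): offset=0
After 6 (seek(+2, CUR)): offset=2
After 7 (seek(-4, CUR)): offset=0
After 8 (seek(9, SET)): offset=9
After 9 (read(3)): returned 'HF4', offset=12
After 10 (seek(-5, CUR)): offset=7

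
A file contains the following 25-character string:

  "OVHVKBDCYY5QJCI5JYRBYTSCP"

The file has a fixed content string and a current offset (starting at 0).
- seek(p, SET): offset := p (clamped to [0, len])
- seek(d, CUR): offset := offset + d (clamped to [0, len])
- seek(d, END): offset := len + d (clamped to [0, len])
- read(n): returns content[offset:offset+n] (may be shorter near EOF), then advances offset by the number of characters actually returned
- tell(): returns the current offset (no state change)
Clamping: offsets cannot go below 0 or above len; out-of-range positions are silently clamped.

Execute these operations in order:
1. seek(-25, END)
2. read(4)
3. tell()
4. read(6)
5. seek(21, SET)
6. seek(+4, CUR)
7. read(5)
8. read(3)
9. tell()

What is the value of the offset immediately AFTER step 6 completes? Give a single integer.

After 1 (seek(-25, END)): offset=0
After 2 (read(4)): returned 'OVHV', offset=4
After 3 (tell()): offset=4
After 4 (read(6)): returned 'KBDCYY', offset=10
After 5 (seek(21, SET)): offset=21
After 6 (seek(+4, CUR)): offset=25

Answer: 25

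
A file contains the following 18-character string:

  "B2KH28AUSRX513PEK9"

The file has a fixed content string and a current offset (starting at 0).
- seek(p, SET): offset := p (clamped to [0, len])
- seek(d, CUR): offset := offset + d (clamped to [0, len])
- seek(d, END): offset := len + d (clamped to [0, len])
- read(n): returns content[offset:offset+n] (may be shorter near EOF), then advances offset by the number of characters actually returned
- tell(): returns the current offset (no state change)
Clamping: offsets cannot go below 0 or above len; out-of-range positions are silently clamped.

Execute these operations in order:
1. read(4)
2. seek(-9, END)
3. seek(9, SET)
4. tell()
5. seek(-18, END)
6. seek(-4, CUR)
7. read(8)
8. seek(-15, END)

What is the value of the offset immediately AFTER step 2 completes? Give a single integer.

Answer: 9

Derivation:
After 1 (read(4)): returned 'B2KH', offset=4
After 2 (seek(-9, END)): offset=9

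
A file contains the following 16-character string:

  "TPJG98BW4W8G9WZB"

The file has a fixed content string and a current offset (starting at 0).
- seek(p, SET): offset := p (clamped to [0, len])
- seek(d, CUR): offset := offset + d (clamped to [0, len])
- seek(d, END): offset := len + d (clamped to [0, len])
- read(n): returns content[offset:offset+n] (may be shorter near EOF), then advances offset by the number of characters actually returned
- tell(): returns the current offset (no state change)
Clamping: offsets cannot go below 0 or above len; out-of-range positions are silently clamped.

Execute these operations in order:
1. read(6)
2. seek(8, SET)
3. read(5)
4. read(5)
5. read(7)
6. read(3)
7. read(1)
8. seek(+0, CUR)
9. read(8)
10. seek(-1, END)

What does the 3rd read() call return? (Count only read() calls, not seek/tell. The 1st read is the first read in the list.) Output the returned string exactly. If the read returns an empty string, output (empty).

Answer: WZB

Derivation:
After 1 (read(6)): returned 'TPJG98', offset=6
After 2 (seek(8, SET)): offset=8
After 3 (read(5)): returned '4W8G9', offset=13
After 4 (read(5)): returned 'WZB', offset=16
After 5 (read(7)): returned '', offset=16
After 6 (read(3)): returned '', offset=16
After 7 (read(1)): returned '', offset=16
After 8 (seek(+0, CUR)): offset=16
After 9 (read(8)): returned '', offset=16
After 10 (seek(-1, END)): offset=15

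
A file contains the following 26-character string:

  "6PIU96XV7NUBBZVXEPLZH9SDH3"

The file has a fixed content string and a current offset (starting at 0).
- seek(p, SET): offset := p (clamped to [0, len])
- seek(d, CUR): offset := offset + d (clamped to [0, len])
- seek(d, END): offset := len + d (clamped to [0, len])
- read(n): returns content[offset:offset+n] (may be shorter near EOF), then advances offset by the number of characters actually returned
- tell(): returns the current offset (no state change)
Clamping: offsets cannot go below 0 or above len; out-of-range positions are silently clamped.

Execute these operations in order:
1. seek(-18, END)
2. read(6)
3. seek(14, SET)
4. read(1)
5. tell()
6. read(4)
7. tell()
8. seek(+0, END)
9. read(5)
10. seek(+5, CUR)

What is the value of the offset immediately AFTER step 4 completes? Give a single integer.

Answer: 15

Derivation:
After 1 (seek(-18, END)): offset=8
After 2 (read(6)): returned '7NUBBZ', offset=14
After 3 (seek(14, SET)): offset=14
After 4 (read(1)): returned 'V', offset=15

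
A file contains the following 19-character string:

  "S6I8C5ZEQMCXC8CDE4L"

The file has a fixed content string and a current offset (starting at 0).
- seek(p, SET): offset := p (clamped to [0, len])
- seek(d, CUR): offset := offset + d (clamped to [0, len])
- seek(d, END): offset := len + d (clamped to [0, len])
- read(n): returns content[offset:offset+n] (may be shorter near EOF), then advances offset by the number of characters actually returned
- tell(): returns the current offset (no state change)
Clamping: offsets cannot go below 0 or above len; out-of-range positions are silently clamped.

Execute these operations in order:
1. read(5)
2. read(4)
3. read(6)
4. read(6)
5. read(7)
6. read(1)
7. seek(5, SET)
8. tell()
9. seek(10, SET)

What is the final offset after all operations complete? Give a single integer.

Answer: 10

Derivation:
After 1 (read(5)): returned 'S6I8C', offset=5
After 2 (read(4)): returned '5ZEQ', offset=9
After 3 (read(6)): returned 'MCXC8C', offset=15
After 4 (read(6)): returned 'DE4L', offset=19
After 5 (read(7)): returned '', offset=19
After 6 (read(1)): returned '', offset=19
After 7 (seek(5, SET)): offset=5
After 8 (tell()): offset=5
After 9 (seek(10, SET)): offset=10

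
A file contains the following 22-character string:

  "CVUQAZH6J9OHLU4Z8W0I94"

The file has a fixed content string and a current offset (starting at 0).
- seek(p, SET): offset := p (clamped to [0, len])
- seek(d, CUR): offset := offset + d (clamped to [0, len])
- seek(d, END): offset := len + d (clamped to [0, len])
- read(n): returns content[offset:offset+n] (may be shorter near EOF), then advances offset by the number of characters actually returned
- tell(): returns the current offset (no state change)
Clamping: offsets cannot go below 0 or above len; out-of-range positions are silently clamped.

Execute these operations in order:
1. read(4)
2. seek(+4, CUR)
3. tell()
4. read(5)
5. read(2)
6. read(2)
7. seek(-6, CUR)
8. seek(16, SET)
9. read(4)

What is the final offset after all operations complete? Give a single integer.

Answer: 20

Derivation:
After 1 (read(4)): returned 'CVUQ', offset=4
After 2 (seek(+4, CUR)): offset=8
After 3 (tell()): offset=8
After 4 (read(5)): returned 'J9OHL', offset=13
After 5 (read(2)): returned 'U4', offset=15
After 6 (read(2)): returned 'Z8', offset=17
After 7 (seek(-6, CUR)): offset=11
After 8 (seek(16, SET)): offset=16
After 9 (read(4)): returned '8W0I', offset=20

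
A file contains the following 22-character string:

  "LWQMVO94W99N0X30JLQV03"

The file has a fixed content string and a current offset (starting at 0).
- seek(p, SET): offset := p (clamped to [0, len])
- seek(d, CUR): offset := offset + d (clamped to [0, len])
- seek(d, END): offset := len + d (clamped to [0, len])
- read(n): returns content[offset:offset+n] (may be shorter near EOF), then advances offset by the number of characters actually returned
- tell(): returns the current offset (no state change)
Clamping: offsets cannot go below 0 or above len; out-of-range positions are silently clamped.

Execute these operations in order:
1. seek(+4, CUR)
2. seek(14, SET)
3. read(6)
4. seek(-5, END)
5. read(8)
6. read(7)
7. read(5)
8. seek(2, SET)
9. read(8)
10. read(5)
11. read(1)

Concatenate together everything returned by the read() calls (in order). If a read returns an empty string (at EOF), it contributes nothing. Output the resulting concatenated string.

Answer: 30JLQVLQV03QMVO94W99N0X30

Derivation:
After 1 (seek(+4, CUR)): offset=4
After 2 (seek(14, SET)): offset=14
After 3 (read(6)): returned '30JLQV', offset=20
After 4 (seek(-5, END)): offset=17
After 5 (read(8)): returned 'LQV03', offset=22
After 6 (read(7)): returned '', offset=22
After 7 (read(5)): returned '', offset=22
After 8 (seek(2, SET)): offset=2
After 9 (read(8)): returned 'QMVO94W9', offset=10
After 10 (read(5)): returned '9N0X3', offset=15
After 11 (read(1)): returned '0', offset=16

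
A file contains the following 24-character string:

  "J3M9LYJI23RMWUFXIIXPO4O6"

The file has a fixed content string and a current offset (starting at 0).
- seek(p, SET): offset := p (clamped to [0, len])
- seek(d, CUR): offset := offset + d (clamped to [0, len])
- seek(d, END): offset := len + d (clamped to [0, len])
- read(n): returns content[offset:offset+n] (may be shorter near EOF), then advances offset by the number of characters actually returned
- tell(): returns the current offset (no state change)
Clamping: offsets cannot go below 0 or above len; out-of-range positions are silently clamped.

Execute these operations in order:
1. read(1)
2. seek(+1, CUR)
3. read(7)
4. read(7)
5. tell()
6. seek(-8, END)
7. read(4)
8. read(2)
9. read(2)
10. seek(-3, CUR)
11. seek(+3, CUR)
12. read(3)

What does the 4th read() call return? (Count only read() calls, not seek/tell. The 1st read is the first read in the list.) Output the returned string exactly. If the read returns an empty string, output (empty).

Answer: IIXP

Derivation:
After 1 (read(1)): returned 'J', offset=1
After 2 (seek(+1, CUR)): offset=2
After 3 (read(7)): returned 'M9LYJI2', offset=9
After 4 (read(7)): returned '3RMWUFX', offset=16
After 5 (tell()): offset=16
After 6 (seek(-8, END)): offset=16
After 7 (read(4)): returned 'IIXP', offset=20
After 8 (read(2)): returned 'O4', offset=22
After 9 (read(2)): returned 'O6', offset=24
After 10 (seek(-3, CUR)): offset=21
After 11 (seek(+3, CUR)): offset=24
After 12 (read(3)): returned '', offset=24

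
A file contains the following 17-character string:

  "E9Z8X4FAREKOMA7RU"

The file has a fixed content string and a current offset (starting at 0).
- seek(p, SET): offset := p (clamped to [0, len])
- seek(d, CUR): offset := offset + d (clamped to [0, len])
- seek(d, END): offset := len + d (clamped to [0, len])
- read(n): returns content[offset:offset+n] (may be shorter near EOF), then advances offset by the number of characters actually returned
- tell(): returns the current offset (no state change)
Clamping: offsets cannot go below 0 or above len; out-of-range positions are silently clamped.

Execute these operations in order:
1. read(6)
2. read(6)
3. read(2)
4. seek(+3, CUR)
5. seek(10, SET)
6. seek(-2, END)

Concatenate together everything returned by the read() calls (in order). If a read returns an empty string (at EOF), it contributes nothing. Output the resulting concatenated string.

Answer: E9Z8X4FAREKOMA

Derivation:
After 1 (read(6)): returned 'E9Z8X4', offset=6
After 2 (read(6)): returned 'FAREKO', offset=12
After 3 (read(2)): returned 'MA', offset=14
After 4 (seek(+3, CUR)): offset=17
After 5 (seek(10, SET)): offset=10
After 6 (seek(-2, END)): offset=15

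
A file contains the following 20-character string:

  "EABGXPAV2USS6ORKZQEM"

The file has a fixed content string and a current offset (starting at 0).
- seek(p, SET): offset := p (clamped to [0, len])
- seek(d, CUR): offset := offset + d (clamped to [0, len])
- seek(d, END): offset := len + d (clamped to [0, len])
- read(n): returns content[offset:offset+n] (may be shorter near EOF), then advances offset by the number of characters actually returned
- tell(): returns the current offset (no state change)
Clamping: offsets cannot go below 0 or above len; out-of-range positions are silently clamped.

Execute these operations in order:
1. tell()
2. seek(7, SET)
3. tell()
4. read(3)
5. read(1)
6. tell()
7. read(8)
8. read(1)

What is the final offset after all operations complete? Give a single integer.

After 1 (tell()): offset=0
After 2 (seek(7, SET)): offset=7
After 3 (tell()): offset=7
After 4 (read(3)): returned 'V2U', offset=10
After 5 (read(1)): returned 'S', offset=11
After 6 (tell()): offset=11
After 7 (read(8)): returned 'S6ORKZQE', offset=19
After 8 (read(1)): returned 'M', offset=20

Answer: 20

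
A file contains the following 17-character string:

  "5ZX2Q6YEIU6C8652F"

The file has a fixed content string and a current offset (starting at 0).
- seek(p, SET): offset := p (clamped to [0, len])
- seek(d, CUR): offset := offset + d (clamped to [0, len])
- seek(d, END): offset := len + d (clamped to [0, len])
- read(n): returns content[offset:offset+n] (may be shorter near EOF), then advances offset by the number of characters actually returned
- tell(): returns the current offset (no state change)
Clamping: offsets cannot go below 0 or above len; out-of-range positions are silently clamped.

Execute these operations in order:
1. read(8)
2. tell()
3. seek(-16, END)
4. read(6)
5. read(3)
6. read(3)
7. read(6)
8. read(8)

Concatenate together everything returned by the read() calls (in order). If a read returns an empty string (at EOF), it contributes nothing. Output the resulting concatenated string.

Answer: 5ZX2Q6YEZX2Q6YEIU6C8652F

Derivation:
After 1 (read(8)): returned '5ZX2Q6YE', offset=8
After 2 (tell()): offset=8
After 3 (seek(-16, END)): offset=1
After 4 (read(6)): returned 'ZX2Q6Y', offset=7
After 5 (read(3)): returned 'EIU', offset=10
After 6 (read(3)): returned '6C8', offset=13
After 7 (read(6)): returned '652F', offset=17
After 8 (read(8)): returned '', offset=17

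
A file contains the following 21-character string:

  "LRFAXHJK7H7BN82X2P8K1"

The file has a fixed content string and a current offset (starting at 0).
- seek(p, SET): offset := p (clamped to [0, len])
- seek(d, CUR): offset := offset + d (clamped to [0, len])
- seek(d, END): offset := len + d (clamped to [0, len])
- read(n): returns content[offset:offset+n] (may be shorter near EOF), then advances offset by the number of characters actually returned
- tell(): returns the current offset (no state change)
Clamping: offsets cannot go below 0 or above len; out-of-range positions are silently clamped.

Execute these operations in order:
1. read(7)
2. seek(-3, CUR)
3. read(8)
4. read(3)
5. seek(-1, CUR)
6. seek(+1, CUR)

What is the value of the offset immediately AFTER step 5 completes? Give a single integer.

Answer: 14

Derivation:
After 1 (read(7)): returned 'LRFAXHJ', offset=7
After 2 (seek(-3, CUR)): offset=4
After 3 (read(8)): returned 'XHJK7H7B', offset=12
After 4 (read(3)): returned 'N82', offset=15
After 5 (seek(-1, CUR)): offset=14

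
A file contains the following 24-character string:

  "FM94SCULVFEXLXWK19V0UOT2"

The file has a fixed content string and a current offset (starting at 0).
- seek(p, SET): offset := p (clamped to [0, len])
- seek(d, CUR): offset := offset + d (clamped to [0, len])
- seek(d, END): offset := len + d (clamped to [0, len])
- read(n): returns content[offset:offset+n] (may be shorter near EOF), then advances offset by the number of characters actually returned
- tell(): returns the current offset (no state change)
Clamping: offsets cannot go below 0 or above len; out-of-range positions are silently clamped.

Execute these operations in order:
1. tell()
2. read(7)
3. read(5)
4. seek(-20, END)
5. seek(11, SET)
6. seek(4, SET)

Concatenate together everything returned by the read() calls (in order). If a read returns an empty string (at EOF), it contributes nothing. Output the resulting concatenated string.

After 1 (tell()): offset=0
After 2 (read(7)): returned 'FM94SCU', offset=7
After 3 (read(5)): returned 'LVFEX', offset=12
After 4 (seek(-20, END)): offset=4
After 5 (seek(11, SET)): offset=11
After 6 (seek(4, SET)): offset=4

Answer: FM94SCULVFEX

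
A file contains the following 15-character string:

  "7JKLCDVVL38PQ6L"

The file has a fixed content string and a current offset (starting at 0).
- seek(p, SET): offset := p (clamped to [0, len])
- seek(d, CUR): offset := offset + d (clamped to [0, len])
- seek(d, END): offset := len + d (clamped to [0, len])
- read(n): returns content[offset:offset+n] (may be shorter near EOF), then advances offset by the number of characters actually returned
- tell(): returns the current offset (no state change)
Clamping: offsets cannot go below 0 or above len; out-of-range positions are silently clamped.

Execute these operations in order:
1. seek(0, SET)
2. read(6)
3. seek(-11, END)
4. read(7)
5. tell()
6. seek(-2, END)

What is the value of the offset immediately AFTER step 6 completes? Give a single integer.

Answer: 13

Derivation:
After 1 (seek(0, SET)): offset=0
After 2 (read(6)): returned '7JKLCD', offset=6
After 3 (seek(-11, END)): offset=4
After 4 (read(7)): returned 'CDVVL38', offset=11
After 5 (tell()): offset=11
After 6 (seek(-2, END)): offset=13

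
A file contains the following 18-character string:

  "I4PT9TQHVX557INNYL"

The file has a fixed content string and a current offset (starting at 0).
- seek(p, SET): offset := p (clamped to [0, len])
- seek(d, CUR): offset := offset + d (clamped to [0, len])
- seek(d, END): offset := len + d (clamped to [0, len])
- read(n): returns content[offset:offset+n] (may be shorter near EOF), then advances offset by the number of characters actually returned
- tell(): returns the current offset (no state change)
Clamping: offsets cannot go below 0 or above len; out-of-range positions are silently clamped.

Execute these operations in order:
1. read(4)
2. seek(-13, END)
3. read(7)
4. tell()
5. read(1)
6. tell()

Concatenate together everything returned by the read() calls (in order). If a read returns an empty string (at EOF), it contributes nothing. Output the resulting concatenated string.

Answer: I4PTTQHVX557

Derivation:
After 1 (read(4)): returned 'I4PT', offset=4
After 2 (seek(-13, END)): offset=5
After 3 (read(7)): returned 'TQHVX55', offset=12
After 4 (tell()): offset=12
After 5 (read(1)): returned '7', offset=13
After 6 (tell()): offset=13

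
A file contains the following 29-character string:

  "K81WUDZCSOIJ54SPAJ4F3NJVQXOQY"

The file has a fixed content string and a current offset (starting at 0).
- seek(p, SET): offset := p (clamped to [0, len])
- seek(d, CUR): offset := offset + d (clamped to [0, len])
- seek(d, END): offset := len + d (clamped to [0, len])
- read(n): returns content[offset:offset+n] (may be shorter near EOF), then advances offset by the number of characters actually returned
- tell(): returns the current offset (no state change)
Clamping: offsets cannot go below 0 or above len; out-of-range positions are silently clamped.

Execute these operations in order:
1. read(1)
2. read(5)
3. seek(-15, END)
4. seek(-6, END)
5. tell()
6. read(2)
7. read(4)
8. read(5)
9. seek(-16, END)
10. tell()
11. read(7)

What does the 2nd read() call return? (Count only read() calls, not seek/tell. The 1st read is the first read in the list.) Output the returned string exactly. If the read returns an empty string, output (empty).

After 1 (read(1)): returned 'K', offset=1
After 2 (read(5)): returned '81WUD', offset=6
After 3 (seek(-15, END)): offset=14
After 4 (seek(-6, END)): offset=23
After 5 (tell()): offset=23
After 6 (read(2)): returned 'VQ', offset=25
After 7 (read(4)): returned 'XOQY', offset=29
After 8 (read(5)): returned '', offset=29
After 9 (seek(-16, END)): offset=13
After 10 (tell()): offset=13
After 11 (read(7)): returned '4SPAJ4F', offset=20

Answer: 81WUD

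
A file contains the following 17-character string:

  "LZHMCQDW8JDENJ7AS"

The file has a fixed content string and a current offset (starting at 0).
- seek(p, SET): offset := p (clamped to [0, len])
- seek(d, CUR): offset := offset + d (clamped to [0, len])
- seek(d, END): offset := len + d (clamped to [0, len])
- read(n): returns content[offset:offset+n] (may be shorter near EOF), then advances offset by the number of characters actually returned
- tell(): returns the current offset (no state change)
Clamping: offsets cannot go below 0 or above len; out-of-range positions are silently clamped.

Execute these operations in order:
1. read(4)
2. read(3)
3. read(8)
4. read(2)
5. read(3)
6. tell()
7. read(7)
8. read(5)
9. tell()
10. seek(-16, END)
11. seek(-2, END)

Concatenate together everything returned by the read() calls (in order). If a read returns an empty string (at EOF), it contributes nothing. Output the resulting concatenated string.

Answer: LZHMCQDW8JDENJ7AS

Derivation:
After 1 (read(4)): returned 'LZHM', offset=4
After 2 (read(3)): returned 'CQD', offset=7
After 3 (read(8)): returned 'W8JDENJ7', offset=15
After 4 (read(2)): returned 'AS', offset=17
After 5 (read(3)): returned '', offset=17
After 6 (tell()): offset=17
After 7 (read(7)): returned '', offset=17
After 8 (read(5)): returned '', offset=17
After 9 (tell()): offset=17
After 10 (seek(-16, END)): offset=1
After 11 (seek(-2, END)): offset=15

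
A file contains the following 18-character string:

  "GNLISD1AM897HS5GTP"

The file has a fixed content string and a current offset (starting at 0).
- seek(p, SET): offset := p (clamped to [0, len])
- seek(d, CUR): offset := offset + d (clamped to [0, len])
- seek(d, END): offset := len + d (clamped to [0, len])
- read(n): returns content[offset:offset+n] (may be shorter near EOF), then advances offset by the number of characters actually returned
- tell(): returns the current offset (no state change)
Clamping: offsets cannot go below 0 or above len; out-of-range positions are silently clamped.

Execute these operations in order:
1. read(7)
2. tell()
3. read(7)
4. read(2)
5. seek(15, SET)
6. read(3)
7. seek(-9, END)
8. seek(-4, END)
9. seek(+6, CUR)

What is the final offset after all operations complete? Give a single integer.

Answer: 18

Derivation:
After 1 (read(7)): returned 'GNLISD1', offset=7
After 2 (tell()): offset=7
After 3 (read(7)): returned 'AM897HS', offset=14
After 4 (read(2)): returned '5G', offset=16
After 5 (seek(15, SET)): offset=15
After 6 (read(3)): returned 'GTP', offset=18
After 7 (seek(-9, END)): offset=9
After 8 (seek(-4, END)): offset=14
After 9 (seek(+6, CUR)): offset=18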